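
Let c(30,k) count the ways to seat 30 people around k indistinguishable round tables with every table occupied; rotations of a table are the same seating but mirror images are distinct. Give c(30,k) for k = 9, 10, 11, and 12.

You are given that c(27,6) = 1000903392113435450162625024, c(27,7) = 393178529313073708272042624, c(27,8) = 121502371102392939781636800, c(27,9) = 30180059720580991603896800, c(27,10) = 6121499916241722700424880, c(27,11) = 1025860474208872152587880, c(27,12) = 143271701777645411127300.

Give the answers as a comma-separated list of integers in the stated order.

[28] T[28,7]:27*393178529313073708272042624+1000903392113435450162625024=11616723683566425573507775872 · T[28,8]:27*121502371102392939781636800+393178529313073708272042624=3673742549077683082376236224 · T[28,9]:27*30180059720580991603896800+121502371102392939781636800=936363983558079713086850400 · T[28,10]:27*6121499916241722700424880+30180059720580991603896800=195460557459107504515368560 · T[28,11]:27*1025860474208872152587880+6121499916241722700424880=33819732719881270820297640 · T[28,12]:27*143271701777645411127300+1025860474208872152587880=4894196422205298253024980
[29] T[29,8]:28*3673742549077683082376236224+11616723683566425573507775872=114481515057741551880042390144 · T[29,9]:28*936363983558079713086850400+3673742549077683082376236224=29891934088703915048808047424 · T[29,10]:28*195460557459107504515368560+936363983558079713086850400=6409259592413089839517170080 · T[29,11]:28*33819732719881270820297640+195460557459107504515368560=1142413073615783087483702480 · T[29,12]:28*4894196422205298253024980+33819732719881270820297640=170857232541629621904997080
[30] T[30,9]:29*29891934088703915048808047424+114481515057741551880042390144=981347603630155088295475765440 · T[30,10]:29*6409259592413089839517170080+29891934088703915048808047424=215760462268683520394805979744 · T[30,11]:29*1142413073615783087483702480+6409259592413089839517170080=39539238727270799376544542000 · T[30,12]:29*170857232541629621904997080+1142413073615783087483702480=6097272817323042122728617800
Read c(30,9) = 981347603630155088295475765440, c(30,10) = 215760462268683520394805979744, c(30,11) = 39539238727270799376544542000, c(30,12) = 6097272817323042122728617800.

981347603630155088295475765440, 215760462268683520394805979744, 39539238727270799376544542000, 6097272817323042122728617800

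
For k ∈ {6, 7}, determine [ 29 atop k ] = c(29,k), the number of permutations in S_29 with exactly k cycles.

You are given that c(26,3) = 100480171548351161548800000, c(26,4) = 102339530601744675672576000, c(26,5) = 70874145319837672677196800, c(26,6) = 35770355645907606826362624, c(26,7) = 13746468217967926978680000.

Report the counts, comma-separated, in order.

row 27: T[27][4]=26·102339530601744675672576000+100480171548351161548800000=2761307967193712729035776000  T[27][5]=26·70874145319837672677196800+102339530601744675672576000=1945067308917524165279692800  T[27][6]=26·35770355645907606826362624+70874145319837672677196800=1000903392113435450162625024  T[27][7]=26·13746468217967926978680000+35770355645907606826362624=393178529313073708272042624
row 28: T[28][5]=27·1945067308917524165279692800+2761307967193712729035776000=55278125307966865191587481600  T[28][6]=27·1000903392113435450162625024+1945067308917524165279692800=28969458895980281319670568448  T[28][7]=27·393178529313073708272042624+1000903392113435450162625024=11616723683566425573507775872
row 29: T[29][6]=28·28969458895980281319670568448+55278125307966865191587481600=866422974395414742142363398144  T[29][7]=28·11616723683566425573507775872+28969458895980281319670568448=354237722035840197377888292864
Read c(29,6) = 866422974395414742142363398144, c(29,7) = 354237722035840197377888292864.

866422974395414742142363398144, 354237722035840197377888292864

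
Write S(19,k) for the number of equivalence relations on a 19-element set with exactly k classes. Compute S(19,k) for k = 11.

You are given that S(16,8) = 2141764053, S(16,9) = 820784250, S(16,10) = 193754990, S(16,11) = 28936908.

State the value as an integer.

r17: T_17,9=9×820784250+2141764053=9528822303; T_17,10=10×193754990+820784250=2758334150; T_17,11=11×28936908+193754990=512060978
r18: T_18,10=10×2758334150+9528822303=37112163803; T_18,11=11×512060978+2758334150=8391004908
r19: T_19,11=11×8391004908+37112163803=129413217791
Read S(19,11) = 129413217791.

129413217791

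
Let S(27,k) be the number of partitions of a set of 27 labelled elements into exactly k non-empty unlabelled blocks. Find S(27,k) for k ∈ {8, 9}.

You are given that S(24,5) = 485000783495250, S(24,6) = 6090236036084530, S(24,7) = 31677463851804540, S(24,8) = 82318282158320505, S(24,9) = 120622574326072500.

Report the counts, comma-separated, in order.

[25] T[25,6]:6*6090236036084530+485000783495250=37026417000002430 · T[25,7]:7*31677463851804540+6090236036084530=227832482998716310 · T[25,8]:8*82318282158320505+31677463851804540=690223721118368580 · T[25,9]:9*120622574326072500+82318282158320505=1167921451092973005
[26] T[26,7]:7*227832482998716310+37026417000002430=1631853797991016600 · T[26,8]:8*690223721118368580+227832482998716310=5749622251945664950 · T[26,9]:9*1167921451092973005+690223721118368580=11201516780955125625
[27] T[27,8]:8*5749622251945664950+1631853797991016600=47628831813556336200 · T[27,9]:9*11201516780955125625+5749622251945664950=106563273280541795575
Read S(27,8) = 47628831813556336200, S(27,9) = 106563273280541795575.

47628831813556336200, 106563273280541795575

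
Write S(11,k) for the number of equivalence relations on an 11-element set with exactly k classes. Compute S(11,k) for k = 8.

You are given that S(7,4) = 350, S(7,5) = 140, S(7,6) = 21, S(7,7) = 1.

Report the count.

11880

r8: T_8,5=5×140+350=1050; T_8,6=6×21+140=266; T_8,7=7×1+21=28; T_8,8=8×0+1=1
r9: T_9,6=6×266+1050=2646; T_9,7=7×28+266=462; T_9,8=8×1+28=36
r10: T_10,7=7×462+2646=5880; T_10,8=8×36+462=750
r11: T_11,8=8×750+5880=11880
Read S(11,8) = 11880.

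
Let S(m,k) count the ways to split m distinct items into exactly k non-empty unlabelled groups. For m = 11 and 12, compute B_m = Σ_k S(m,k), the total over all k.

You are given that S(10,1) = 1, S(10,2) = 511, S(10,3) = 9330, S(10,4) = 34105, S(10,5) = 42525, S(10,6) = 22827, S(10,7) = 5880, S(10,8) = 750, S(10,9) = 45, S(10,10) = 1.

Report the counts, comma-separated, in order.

r11: T_11,1=1×1+0=1; T_11,2=2×511+1=1023; T_11,3=3×9330+511=28501; T_11,4=4×34105+9330=145750; T_11,5=5×42525+34105=246730; T_11,6=6×22827+42525=179487; T_11,7=7×5880+22827=63987; T_11,8=8×750+5880=11880; T_11,9=9×45+750=1155; T_11,10=10×1+45=55; T_11,11=11×0+1=1
r12: T_12,1=1×1+0=1; T_12,2=2×1023+1=2047; T_12,3=3×28501+1023=86526; T_12,4=4×145750+28501=611501; T_12,5=5×246730+145750=1379400; T_12,6=6×179487+246730=1323652; T_12,7=7×63987+179487=627396; T_12,8=8×11880+63987=159027; T_12,9=9×1155+11880=22275; T_12,10=10×55+1155=1705; T_12,11=11×1+55=66; T_12,12=12×0+1=1
B_11 = ΣS(11,k) = 1+1023+28501+145750+246730+179487+63987+11880+1155+55+1 = 678570
B_12 = ΣS(12,k) = 1+2047+86526+611501+1379400+1323652+627396+159027+22275+1705+66+1 = 4213597

678570, 4213597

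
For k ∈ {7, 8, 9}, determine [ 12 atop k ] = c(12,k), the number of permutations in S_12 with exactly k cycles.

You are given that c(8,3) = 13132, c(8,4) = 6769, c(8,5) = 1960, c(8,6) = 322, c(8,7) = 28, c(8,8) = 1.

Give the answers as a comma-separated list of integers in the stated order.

2637558, 357423, 32670

r9: T_9,4=8×6769+13132=67284; T_9,5=8×1960+6769=22449; T_9,6=8×322+1960=4536; T_9,7=8×28+322=546; T_9,8=8×1+28=36; T_9,9=8×0+1=1
r10: T_10,5=9×22449+67284=269325; T_10,6=9×4536+22449=63273; T_10,7=9×546+4536=9450; T_10,8=9×36+546=870; T_10,9=9×1+36=45
r11: T_11,6=10×63273+269325=902055; T_11,7=10×9450+63273=157773; T_11,8=10×870+9450=18150; T_11,9=10×45+870=1320
r12: T_12,7=11×157773+902055=2637558; T_12,8=11×18150+157773=357423; T_12,9=11×1320+18150=32670
Read c(12,7) = 2637558, c(12,8) = 357423, c(12,9) = 32670.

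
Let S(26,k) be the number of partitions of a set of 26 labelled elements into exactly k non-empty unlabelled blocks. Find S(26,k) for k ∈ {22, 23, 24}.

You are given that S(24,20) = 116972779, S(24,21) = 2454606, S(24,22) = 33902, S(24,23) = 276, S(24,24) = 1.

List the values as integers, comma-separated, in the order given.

238929405, 4126200, 47450

@25  (25,21):2454606·21+116972779→168519505, (25,22):33902·22+2454606→3200450, (25,23):276·23+33902→40250, (25,24):1·24+276→300
@26  (26,22):3200450·22+168519505→238929405, (26,23):40250·23+3200450→4126200, (26,24):300·24+40250→47450
Read S(26,22) = 238929405, S(26,23) = 4126200, S(26,24) = 47450.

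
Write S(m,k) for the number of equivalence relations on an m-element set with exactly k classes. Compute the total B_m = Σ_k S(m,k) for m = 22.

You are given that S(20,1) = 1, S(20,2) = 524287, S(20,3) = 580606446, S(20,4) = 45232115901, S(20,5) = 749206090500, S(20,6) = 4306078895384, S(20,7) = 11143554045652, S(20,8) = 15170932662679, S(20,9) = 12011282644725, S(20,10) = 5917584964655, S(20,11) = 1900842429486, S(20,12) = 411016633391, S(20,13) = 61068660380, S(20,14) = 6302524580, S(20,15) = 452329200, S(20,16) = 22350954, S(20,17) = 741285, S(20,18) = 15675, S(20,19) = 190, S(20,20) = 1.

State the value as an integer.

4506715738447323

[21] T[21,1]:1*1+0=1 · T[21,2]:2*524287+1=1048575 · T[21,3]:3*580606446+524287=1742343625 · T[21,4]:4*45232115901+580606446=181509070050 · T[21,5]:5*749206090500+45232115901=3791262568401 · T[21,6]:6*4306078895384+749206090500=26585679462804 · T[21,7]:7*11143554045652+4306078895384=82310957214948 · T[21,8]:8*15170932662679+11143554045652=132511015347084 · T[21,9]:9*12011282644725+15170932662679=123272476465204 · T[21,10]:10*5917584964655+12011282644725=71187132291275 · T[21,11]:11*1900842429486+5917584964655=26826851689001 · T[21,12]:12*411016633391+1900842429486=6833042030178 · T[21,13]:13*61068660380+411016633391=1204909218331 · T[21,14]:14*6302524580+61068660380=149304004500 · T[21,15]:15*452329200+6302524580=13087462580 · T[21,16]:16*22350954+452329200=809944464 · T[21,17]:17*741285+22350954=34952799 · T[21,18]:18*15675+741285=1023435 · T[21,19]:19*190+15675=19285 · T[21,20]:20*1+190=210 · T[21,21]:21*0+1=1
[22] T[22,1]:1*1+0=1 · T[22,2]:2*1048575+1=2097151 · T[22,3]:3*1742343625+1048575=5228079450 · T[22,4]:4*181509070050+1742343625=727778623825 · T[22,5]:5*3791262568401+181509070050=19137821912055 · T[22,6]:6*26585679462804+3791262568401=163305339345225 · T[22,7]:7*82310957214948+26585679462804=602762379967440 · T[22,8]:8*132511015347084+82310957214948=1142399079991620 · T[22,9]:9*123272476465204+132511015347084=1241963303533920 · T[22,10]:10*71187132291275+123272476465204=835143799377954 · T[22,11]:11*26826851689001+71187132291275=366282500870286 · T[22,12]:12*6833042030178+26826851689001=108823356051137 · T[22,13]:13*1204909218331+6833042030178=22496861868481 · T[22,14]:14*149304004500+1204909218331=3295165281331 · T[22,15]:15*13087462580+149304004500=345615943200 · T[22,16]:16*809944464+13087462580=26046574004 · T[22,17]:17*34952799+809944464=1404142047 · T[22,18]:18*1023435+34952799=53374629 · T[22,19]:19*19285+1023435=1389850 · T[22,20]:20*210+19285=23485 · T[22,21]:21*1+210=231 · T[22,22]:22*0+1=1
B_22 = ΣS(22,k) = 1+2097151+5228079450+727778623825+19137821912055+163305339345225+602762379967440+1142399079991620+1241963303533920+835143799377954+366282500870286+108823356051137+22496861868481+3295165281331+345615943200+26046574004+1404142047+53374629+1389850+23485+231+1 = 4506715738447323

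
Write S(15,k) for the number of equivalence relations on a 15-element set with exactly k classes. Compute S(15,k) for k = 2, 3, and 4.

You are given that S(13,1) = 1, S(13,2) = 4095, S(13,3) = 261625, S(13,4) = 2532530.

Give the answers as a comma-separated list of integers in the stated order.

16383, 2375101, 42355950

i=14: T(14,1)=0+1·1=1 | T(14,2)=1+2·4095=8191 | T(14,3)=4095+3·261625=788970 | T(14,4)=261625+4·2532530=10391745
i=15: T(15,2)=1+2·8191=16383 | T(15,3)=8191+3·788970=2375101 | T(15,4)=788970+4·10391745=42355950
Read S(15,2) = 16383, S(15,3) = 2375101, S(15,4) = 42355950.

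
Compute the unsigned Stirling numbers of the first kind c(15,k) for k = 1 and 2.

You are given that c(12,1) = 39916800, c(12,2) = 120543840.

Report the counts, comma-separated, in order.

i=13: T(13,1)=0+12·39916800=479001600 | T(13,2)=39916800+12·120543840=1486442880
i=14: T(14,1)=0+13·479001600=6227020800 | T(14,2)=479001600+13·1486442880=19802759040
i=15: T(15,1)=0+14·6227020800=87178291200 | T(15,2)=6227020800+14·19802759040=283465647360
Read c(15,1) = 87178291200, c(15,2) = 283465647360.

87178291200, 283465647360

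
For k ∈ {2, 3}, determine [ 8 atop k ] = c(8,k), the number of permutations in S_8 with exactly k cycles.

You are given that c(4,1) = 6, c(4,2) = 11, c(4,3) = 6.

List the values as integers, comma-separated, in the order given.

13068, 13132

row 5: T[5][1]=4·6+0=24  T[5][2]=4·11+6=50  T[5][3]=4·6+11=35
row 6: T[6][1]=5·24+0=120  T[6][2]=5·50+24=274  T[6][3]=5·35+50=225
row 7: T[7][1]=6·120+0=720  T[7][2]=6·274+120=1764  T[7][3]=6·225+274=1624
row 8: T[8][2]=7·1764+720=13068  T[8][3]=7·1624+1764=13132
Read c(8,2) = 13068, c(8,3) = 13132.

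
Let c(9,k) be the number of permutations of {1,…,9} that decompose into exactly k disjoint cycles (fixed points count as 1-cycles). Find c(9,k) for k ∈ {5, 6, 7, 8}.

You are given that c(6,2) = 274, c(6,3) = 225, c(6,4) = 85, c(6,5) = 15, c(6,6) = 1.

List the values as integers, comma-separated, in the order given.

[7] T[7,3]:6*225+274=1624 · T[7,4]:6*85+225=735 · T[7,5]:6*15+85=175 · T[7,6]:6*1+15=21 · T[7,7]:6*0+1=1
[8] T[8,4]:7*735+1624=6769 · T[8,5]:7*175+735=1960 · T[8,6]:7*21+175=322 · T[8,7]:7*1+21=28 · T[8,8]:7*0+1=1
[9] T[9,5]:8*1960+6769=22449 · T[9,6]:8*322+1960=4536 · T[9,7]:8*28+322=546 · T[9,8]:8*1+28=36
Read c(9,5) = 22449, c(9,6) = 4536, c(9,7) = 546, c(9,8) = 36.

22449, 4536, 546, 36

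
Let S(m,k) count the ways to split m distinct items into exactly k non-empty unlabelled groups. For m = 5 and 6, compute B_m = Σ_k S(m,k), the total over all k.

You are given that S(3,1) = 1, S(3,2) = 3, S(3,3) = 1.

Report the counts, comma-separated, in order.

row 4: T[4][1]=1·1+0=1  T[4][2]=2·3+1=7  T[4][3]=3·1+3=6  T[4][4]=4·0+1=1
row 5: T[5][1]=1·1+0=1  T[5][2]=2·7+1=15  T[5][3]=3·6+7=25  T[5][4]=4·1+6=10  T[5][5]=5·0+1=1
row 6: T[6][1]=1·1+0=1  T[6][2]=2·15+1=31  T[6][3]=3·25+15=90  T[6][4]=4·10+25=65  T[6][5]=5·1+10=15  T[6][6]=6·0+1=1
B_5 = ΣS(5,k) = 1+15+25+10+1 = 52
B_6 = ΣS(6,k) = 1+31+90+65+15+1 = 203

52, 203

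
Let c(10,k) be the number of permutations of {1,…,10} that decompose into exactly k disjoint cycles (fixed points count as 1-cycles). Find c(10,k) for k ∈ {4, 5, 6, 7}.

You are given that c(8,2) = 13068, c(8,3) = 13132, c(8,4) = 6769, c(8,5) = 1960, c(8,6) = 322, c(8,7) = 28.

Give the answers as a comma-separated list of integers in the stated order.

723680, 269325, 63273, 9450

r9: T_9,3=8×13132+13068=118124; T_9,4=8×6769+13132=67284; T_9,5=8×1960+6769=22449; T_9,6=8×322+1960=4536; T_9,7=8×28+322=546
r10: T_10,4=9×67284+118124=723680; T_10,5=9×22449+67284=269325; T_10,6=9×4536+22449=63273; T_10,7=9×546+4536=9450
Read c(10,4) = 723680, c(10,5) = 269325, c(10,6) = 63273, c(10,7) = 9450.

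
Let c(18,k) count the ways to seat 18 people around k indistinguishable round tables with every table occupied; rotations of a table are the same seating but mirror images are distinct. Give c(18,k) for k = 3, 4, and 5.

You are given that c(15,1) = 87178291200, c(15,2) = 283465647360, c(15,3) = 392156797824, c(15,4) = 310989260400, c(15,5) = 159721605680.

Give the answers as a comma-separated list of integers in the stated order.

r16: T_16,1=15×87178291200+0=1307674368000; T_16,2=15×283465647360+87178291200=4339163001600; T_16,3=15×392156797824+283465647360=6165817614720; T_16,4=15×310989260400+392156797824=5056995703824; T_16,5=15×159721605680+310989260400=2706813345600
r17: T_17,2=16×4339163001600+1307674368000=70734282393600; T_17,3=16×6165817614720+4339163001600=102992244837120; T_17,4=16×5056995703824+6165817614720=87077748875904; T_17,5=16×2706813345600+5056995703824=48366009233424
r18: T_18,3=17×102992244837120+70734282393600=1821602444624640; T_18,4=17×87077748875904+102992244837120=1583313975727488; T_18,5=17×48366009233424+87077748875904=909299905844112
Read c(18,3) = 1821602444624640, c(18,4) = 1583313975727488, c(18,5) = 909299905844112.

1821602444624640, 1583313975727488, 909299905844112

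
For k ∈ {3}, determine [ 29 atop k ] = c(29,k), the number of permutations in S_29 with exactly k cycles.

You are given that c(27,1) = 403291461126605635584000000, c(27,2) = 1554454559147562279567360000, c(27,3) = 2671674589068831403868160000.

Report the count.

i=28: T(28,2)=403291461126605635584000000+27·1554454559147562279567360000=42373564558110787183902720000 | T(28,3)=1554454559147562279567360000+27·2671674589068831403868160000=73689668464006010184007680000
i=29: T(29,3)=42373564558110787183902720000+28·73689668464006010184007680000=2105684281550279072336117760000
Read c(29,3) = 2105684281550279072336117760000.

2105684281550279072336117760000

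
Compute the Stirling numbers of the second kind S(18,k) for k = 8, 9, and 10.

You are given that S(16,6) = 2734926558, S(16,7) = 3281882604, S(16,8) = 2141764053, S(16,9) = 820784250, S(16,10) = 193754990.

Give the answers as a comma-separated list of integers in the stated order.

189036065010, 106175395755, 37112163803

r17: T_17,7=7×3281882604+2734926558=25708104786; T_17,8=8×2141764053+3281882604=20415995028; T_17,9=9×820784250+2141764053=9528822303; T_17,10=10×193754990+820784250=2758334150
r18: T_18,8=8×20415995028+25708104786=189036065010; T_18,9=9×9528822303+20415995028=106175395755; T_18,10=10×2758334150+9528822303=37112163803
Read S(18,8) = 189036065010, S(18,9) = 106175395755, S(18,10) = 37112163803.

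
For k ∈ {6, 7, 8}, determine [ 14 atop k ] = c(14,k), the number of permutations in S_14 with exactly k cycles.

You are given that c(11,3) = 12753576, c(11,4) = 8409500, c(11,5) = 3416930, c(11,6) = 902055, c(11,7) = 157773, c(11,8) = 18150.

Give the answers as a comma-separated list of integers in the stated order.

3336118786, 790943153, 135036473

i=12: T(12,4)=12753576+11·8409500=105258076 | T(12,5)=8409500+11·3416930=45995730 | T(12,6)=3416930+11·902055=13339535 | T(12,7)=902055+11·157773=2637558 | T(12,8)=157773+11·18150=357423
i=13: T(13,5)=105258076+12·45995730=657206836 | T(13,6)=45995730+12·13339535=206070150 | T(13,7)=13339535+12·2637558=44990231 | T(13,8)=2637558+12·357423=6926634
i=14: T(14,6)=657206836+13·206070150=3336118786 | T(14,7)=206070150+13·44990231=790943153 | T(14,8)=44990231+13·6926634=135036473
Read c(14,6) = 3336118786, c(14,7) = 790943153, c(14,8) = 135036473.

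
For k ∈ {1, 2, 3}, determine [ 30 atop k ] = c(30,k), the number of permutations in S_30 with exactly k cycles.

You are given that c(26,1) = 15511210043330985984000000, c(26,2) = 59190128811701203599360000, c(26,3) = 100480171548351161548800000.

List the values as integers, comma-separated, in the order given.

r27: T_27,1=26×15511210043330985984000000+0=403291461126605635584000000; T_27,2=26×59190128811701203599360000+15511210043330985984000000=1554454559147562279567360000; T_27,3=26×100480171548351161548800000+59190128811701203599360000=2671674589068831403868160000
r28: T_28,1=27×403291461126605635584000000+0=10888869450418352160768000000; T_28,2=27×1554454559147562279567360000+403291461126605635584000000=42373564558110787183902720000; T_28,3=27×2671674589068831403868160000+1554454559147562279567360000=73689668464006010184007680000
r29: T_29,1=28×10888869450418352160768000000+0=304888344611713860501504000000; T_29,2=28×42373564558110787183902720000+10888869450418352160768000000=1197348677077520393310044160000; T_29,3=28×73689668464006010184007680000+42373564558110787183902720000=2105684281550279072336117760000
r30: T_30,1=29×304888344611713860501504000000+0=8841761993739701954543616000000; T_30,2=29×1197348677077520393310044160000+304888344611713860501504000000=35027999979859805266492784640000; T_30,3=29×2105684281550279072336117760000+1197348677077520393310044160000=62262192842035613491057459200000
Read c(30,1) = 8841761993739701954543616000000, c(30,2) = 35027999979859805266492784640000, c(30,3) = 62262192842035613491057459200000.

8841761993739701954543616000000, 35027999979859805266492784640000, 62262192842035613491057459200000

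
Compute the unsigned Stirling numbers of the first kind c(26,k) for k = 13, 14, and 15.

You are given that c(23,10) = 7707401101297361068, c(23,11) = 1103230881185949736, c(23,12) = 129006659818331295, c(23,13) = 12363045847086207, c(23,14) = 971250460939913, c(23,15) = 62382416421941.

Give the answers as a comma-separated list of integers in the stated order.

480544558742733545125, 45145946926994481865, 3557372853474553750

row 24: T[24][11]=23·1103230881185949736+7707401101297361068=33081711368574204996  T[24][12]=23·129006659818331295+1103230881185949736=4070384057007569521  T[24][13]=23·12363045847086207+129006659818331295=413356714301314056  T[24][14]=23·971250460939913+12363045847086207=34701806448704206  T[24][15]=23·62382416421941+971250460939913=2406046038644556
row 25: T[25][12]=24·4070384057007569521+33081711368574204996=130770928736755873500  T[25][13]=24·413356714301314056+4070384057007569521=13990945200239106865  T[25][14]=24·34701806448704206+413356714301314056=1246200069070215000  T[25][15]=24·2406046038644556+34701806448704206=92446911376173550
row 26: T[26][13]=25·13990945200239106865+130770928736755873500=480544558742733545125  T[26][14]=25·1246200069070215000+13990945200239106865=45145946926994481865  T[26][15]=25·92446911376173550+1246200069070215000=3557372853474553750
Read c(26,13) = 480544558742733545125, c(26,14) = 45145946926994481865, c(26,15) = 3557372853474553750.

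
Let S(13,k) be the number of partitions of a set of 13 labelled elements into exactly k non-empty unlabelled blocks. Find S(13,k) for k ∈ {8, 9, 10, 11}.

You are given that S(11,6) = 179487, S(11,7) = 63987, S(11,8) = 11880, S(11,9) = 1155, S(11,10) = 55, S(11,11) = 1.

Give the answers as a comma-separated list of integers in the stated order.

@12  (12,7):63987·7+179487→627396, (12,8):11880·8+63987→159027, (12,9):1155·9+11880→22275, (12,10):55·10+1155→1705, (12,11):1·11+55→66
@13  (13,8):159027·8+627396→1899612, (13,9):22275·9+159027→359502, (13,10):1705·10+22275→39325, (13,11):66·11+1705→2431
Read S(13,8) = 1899612, S(13,9) = 359502, S(13,10) = 39325, S(13,11) = 2431.

1899612, 359502, 39325, 2431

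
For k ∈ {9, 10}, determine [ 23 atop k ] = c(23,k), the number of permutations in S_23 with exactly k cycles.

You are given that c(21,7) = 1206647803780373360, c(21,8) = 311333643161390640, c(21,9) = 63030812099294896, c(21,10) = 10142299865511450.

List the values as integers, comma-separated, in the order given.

43714229649594412832, 7707401101297361068

i=22: T(22,8)=1206647803780373360+21·311333643161390640=7744654310169576800 | T(22,9)=311333643161390640+21·63030812099294896=1634980697246583456 | T(22,10)=63030812099294896+21·10142299865511450=276019109275035346
i=23: T(23,9)=7744654310169576800+22·1634980697246583456=43714229649594412832 | T(23,10)=1634980697246583456+22·276019109275035346=7707401101297361068
Read c(23,9) = 43714229649594412832, c(23,10) = 7707401101297361068.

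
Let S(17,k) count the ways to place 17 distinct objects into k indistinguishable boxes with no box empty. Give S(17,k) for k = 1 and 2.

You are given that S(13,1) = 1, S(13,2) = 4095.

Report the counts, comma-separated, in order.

r14: T_14,1=1×1+0=1; T_14,2=2×4095+1=8191
r15: T_15,1=1×1+0=1; T_15,2=2×8191+1=16383
r16: T_16,1=1×1+0=1; T_16,2=2×16383+1=32767
r17: T_17,1=1×1+0=1; T_17,2=2×32767+1=65535
Read S(17,1) = 1, S(17,2) = 65535.

1, 65535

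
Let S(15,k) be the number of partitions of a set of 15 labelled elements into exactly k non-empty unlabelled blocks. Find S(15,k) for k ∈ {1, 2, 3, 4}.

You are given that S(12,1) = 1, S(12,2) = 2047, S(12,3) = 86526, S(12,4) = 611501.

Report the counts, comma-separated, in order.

1, 16383, 2375101, 42355950

row 13: T[13][1]=1·1+0=1  T[13][2]=2·2047+1=4095  T[13][3]=3·86526+2047=261625  T[13][4]=4·611501+86526=2532530
row 14: T[14][1]=1·1+0=1  T[14][2]=2·4095+1=8191  T[14][3]=3·261625+4095=788970  T[14][4]=4·2532530+261625=10391745
row 15: T[15][1]=1·1+0=1  T[15][2]=2·8191+1=16383  T[15][3]=3·788970+8191=2375101  T[15][4]=4·10391745+788970=42355950
Read S(15,1) = 1, S(15,2) = 16383, S(15,3) = 2375101, S(15,4) = 42355950.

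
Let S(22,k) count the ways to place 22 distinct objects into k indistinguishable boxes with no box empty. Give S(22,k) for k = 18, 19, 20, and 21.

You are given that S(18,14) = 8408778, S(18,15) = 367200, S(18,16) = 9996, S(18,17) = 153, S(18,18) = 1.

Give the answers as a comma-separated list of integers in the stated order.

53374629, 1389850, 23485, 231

i=19: T(19,15)=8408778+15·367200=13916778 | T(19,16)=367200+16·9996=527136 | T(19,17)=9996+17·153=12597 | T(19,18)=153+18·1=171 | T(19,19)=1+19·0=1
i=20: T(20,16)=13916778+16·527136=22350954 | T(20,17)=527136+17·12597=741285 | T(20,18)=12597+18·171=15675 | T(20,19)=171+19·1=190 | T(20,20)=1+20·0=1
i=21: T(21,17)=22350954+17·741285=34952799 | T(21,18)=741285+18·15675=1023435 | T(21,19)=15675+19·190=19285 | T(21,20)=190+20·1=210 | T(21,21)=1+21·0=1
i=22: T(22,18)=34952799+18·1023435=53374629 | T(22,19)=1023435+19·19285=1389850 | T(22,20)=19285+20·210=23485 | T(22,21)=210+21·1=231
Read S(22,18) = 53374629, S(22,19) = 1389850, S(22,20) = 23485, S(22,21) = 231.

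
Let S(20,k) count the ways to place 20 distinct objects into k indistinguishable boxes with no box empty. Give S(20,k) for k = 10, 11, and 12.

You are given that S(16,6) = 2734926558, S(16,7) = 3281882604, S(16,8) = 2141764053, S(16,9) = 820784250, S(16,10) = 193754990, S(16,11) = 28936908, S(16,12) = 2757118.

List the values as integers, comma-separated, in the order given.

r17: T_17,7=7×3281882604+2734926558=25708104786; T_17,8=8×2141764053+3281882604=20415995028; T_17,9=9×820784250+2141764053=9528822303; T_17,10=10×193754990+820784250=2758334150; T_17,11=11×28936908+193754990=512060978; T_17,12=12×2757118+28936908=62022324
r18: T_18,8=8×20415995028+25708104786=189036065010; T_18,9=9×9528822303+20415995028=106175395755; T_18,10=10×2758334150+9528822303=37112163803; T_18,11=11×512060978+2758334150=8391004908; T_18,12=12×62022324+512060978=1256328866
r19: T_19,9=9×106175395755+189036065010=1144614626805; T_19,10=10×37112163803+106175395755=477297033785; T_19,11=11×8391004908+37112163803=129413217791; T_19,12=12×1256328866+8391004908=23466951300
r20: T_20,10=10×477297033785+1144614626805=5917584964655; T_20,11=11×129413217791+477297033785=1900842429486; T_20,12=12×23466951300+129413217791=411016633391
Read S(20,10) = 5917584964655, S(20,11) = 1900842429486, S(20,12) = 411016633391.

5917584964655, 1900842429486, 411016633391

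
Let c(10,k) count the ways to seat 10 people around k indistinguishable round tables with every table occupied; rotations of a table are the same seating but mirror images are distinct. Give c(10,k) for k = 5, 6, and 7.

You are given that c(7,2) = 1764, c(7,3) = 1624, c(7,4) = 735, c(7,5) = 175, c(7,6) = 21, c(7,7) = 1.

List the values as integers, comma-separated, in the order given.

269325, 63273, 9450

row 8: T[8][3]=7·1624+1764=13132  T[8][4]=7·735+1624=6769  T[8][5]=7·175+735=1960  T[8][6]=7·21+175=322  T[8][7]=7·1+21=28
row 9: T[9][4]=8·6769+13132=67284  T[9][5]=8·1960+6769=22449  T[9][6]=8·322+1960=4536  T[9][7]=8·28+322=546
row 10: T[10][5]=9·22449+67284=269325  T[10][6]=9·4536+22449=63273  T[10][7]=9·546+4536=9450
Read c(10,5) = 269325, c(10,6) = 63273, c(10,7) = 9450.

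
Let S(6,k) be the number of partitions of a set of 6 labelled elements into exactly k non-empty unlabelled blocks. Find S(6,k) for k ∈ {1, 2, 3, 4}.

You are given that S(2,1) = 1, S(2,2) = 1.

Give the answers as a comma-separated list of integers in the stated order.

[3] T[3,1]:1*1+0=1 · T[3,2]:2*1+1=3 · T[3,3]:3*0+1=1
[4] T[4,1]:1*1+0=1 · T[4,2]:2*3+1=7 · T[4,3]:3*1+3=6 · T[4,4]:4*0+1=1
[5] T[5,1]:1*1+0=1 · T[5,2]:2*7+1=15 · T[5,3]:3*6+7=25 · T[5,4]:4*1+6=10
[6] T[6,1]:1*1+0=1 · T[6,2]:2*15+1=31 · T[6,3]:3*25+15=90 · T[6,4]:4*10+25=65
Read S(6,1) = 1, S(6,2) = 31, S(6,3) = 90, S(6,4) = 65.

1, 31, 90, 65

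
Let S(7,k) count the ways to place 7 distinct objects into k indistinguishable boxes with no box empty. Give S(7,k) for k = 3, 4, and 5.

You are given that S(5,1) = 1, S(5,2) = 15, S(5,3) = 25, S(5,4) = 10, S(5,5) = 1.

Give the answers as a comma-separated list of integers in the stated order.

301, 350, 140

[6] T[6,2]:2*15+1=31 · T[6,3]:3*25+15=90 · T[6,4]:4*10+25=65 · T[6,5]:5*1+10=15
[7] T[7,3]:3*90+31=301 · T[7,4]:4*65+90=350 · T[7,5]:5*15+65=140
Read S(7,3) = 301, S(7,4) = 350, S(7,5) = 140.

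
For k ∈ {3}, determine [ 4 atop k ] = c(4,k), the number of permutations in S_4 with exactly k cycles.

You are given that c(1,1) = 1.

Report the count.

6

@2  (2,1):1·1+0→1, (2,2):0·1+1→1
@3  (3,2):1·2+1→3, (3,3):0·2+1→1
@4  (4,3):1·3+3→6
Read c(4,3) = 6.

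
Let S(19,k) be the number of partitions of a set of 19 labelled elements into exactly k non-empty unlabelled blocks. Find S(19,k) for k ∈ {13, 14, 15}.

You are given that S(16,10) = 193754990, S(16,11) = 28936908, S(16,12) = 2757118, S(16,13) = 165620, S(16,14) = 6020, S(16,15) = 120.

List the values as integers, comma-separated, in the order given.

r17: T_17,11=11×28936908+193754990=512060978; T_17,12=12×2757118+28936908=62022324; T_17,13=13×165620+2757118=4910178; T_17,14=14×6020+165620=249900; T_17,15=15×120+6020=7820
r18: T_18,12=12×62022324+512060978=1256328866; T_18,13=13×4910178+62022324=125854638; T_18,14=14×249900+4910178=8408778; T_18,15=15×7820+249900=367200
r19: T_19,13=13×125854638+1256328866=2892439160; T_19,14=14×8408778+125854638=243577530; T_19,15=15×367200+8408778=13916778
Read S(19,13) = 2892439160, S(19,14) = 243577530, S(19,15) = 13916778.

2892439160, 243577530, 13916778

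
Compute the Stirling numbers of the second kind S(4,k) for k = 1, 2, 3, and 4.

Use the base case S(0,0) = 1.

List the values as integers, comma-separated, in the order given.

@1  (1,1):0·1+1→1
@2  (2,1):1·1+0→1, (2,2):0·2+1→1
@3  (3,1):1·1+0→1, (3,2):1·2+1→3, (3,3):0·3+1→1
@4  (4,1):1·1+0→1, (4,2):3·2+1→7, (4,3):1·3+3→6, (4,4):0·4+1→1
Read S(4,1) = 1, S(4,2) = 7, S(4,3) = 6, S(4,4) = 1.

1, 7, 6, 1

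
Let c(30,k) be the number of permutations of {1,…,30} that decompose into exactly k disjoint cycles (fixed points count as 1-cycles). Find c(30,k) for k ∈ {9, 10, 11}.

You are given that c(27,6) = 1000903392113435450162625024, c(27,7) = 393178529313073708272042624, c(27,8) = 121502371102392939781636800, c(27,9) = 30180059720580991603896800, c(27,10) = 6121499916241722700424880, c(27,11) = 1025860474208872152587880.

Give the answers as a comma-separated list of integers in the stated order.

[28] T[28,7]:27*393178529313073708272042624+1000903392113435450162625024=11616723683566425573507775872 · T[28,8]:27*121502371102392939781636800+393178529313073708272042624=3673742549077683082376236224 · T[28,9]:27*30180059720580991603896800+121502371102392939781636800=936363983558079713086850400 · T[28,10]:27*6121499916241722700424880+30180059720580991603896800=195460557459107504515368560 · T[28,11]:27*1025860474208872152587880+6121499916241722700424880=33819732719881270820297640
[29] T[29,8]:28*3673742549077683082376236224+11616723683566425573507775872=114481515057741551880042390144 · T[29,9]:28*936363983558079713086850400+3673742549077683082376236224=29891934088703915048808047424 · T[29,10]:28*195460557459107504515368560+936363983558079713086850400=6409259592413089839517170080 · T[29,11]:28*33819732719881270820297640+195460557459107504515368560=1142413073615783087483702480
[30] T[30,9]:29*29891934088703915048808047424+114481515057741551880042390144=981347603630155088295475765440 · T[30,10]:29*6409259592413089839517170080+29891934088703915048808047424=215760462268683520394805979744 · T[30,11]:29*1142413073615783087483702480+6409259592413089839517170080=39539238727270799376544542000
Read c(30,9) = 981347603630155088295475765440, c(30,10) = 215760462268683520394805979744, c(30,11) = 39539238727270799376544542000.

981347603630155088295475765440, 215760462268683520394805979744, 39539238727270799376544542000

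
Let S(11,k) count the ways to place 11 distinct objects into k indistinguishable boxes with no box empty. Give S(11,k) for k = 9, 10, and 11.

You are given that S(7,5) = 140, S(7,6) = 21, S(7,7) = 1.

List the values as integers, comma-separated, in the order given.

row 8: T[8][6]=6·21+140=266  T[8][7]=7·1+21=28  T[8][8]=8·0+1=1
row 9: T[9][7]=7·28+266=462  T[9][8]=8·1+28=36  T[9][9]=9·0+1=1
row 10: T[10][8]=8·36+462=750  T[10][9]=9·1+36=45  T[10][10]=10·0+1=1
row 11: T[11][9]=9·45+750=1155  T[11][10]=10·1+45=55  T[11][11]=11·0+1=1
Read S(11,9) = 1155, S(11,10) = 55, S(11,11) = 1.

1155, 55, 1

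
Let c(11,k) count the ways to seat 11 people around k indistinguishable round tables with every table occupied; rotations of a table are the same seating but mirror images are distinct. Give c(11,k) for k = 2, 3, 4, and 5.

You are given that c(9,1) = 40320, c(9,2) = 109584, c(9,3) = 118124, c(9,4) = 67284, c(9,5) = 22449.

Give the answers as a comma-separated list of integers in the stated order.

10628640, 12753576, 8409500, 3416930

row 10: T[10][1]=9·40320+0=362880  T[10][2]=9·109584+40320=1026576  T[10][3]=9·118124+109584=1172700  T[10][4]=9·67284+118124=723680  T[10][5]=9·22449+67284=269325
row 11: T[11][2]=10·1026576+362880=10628640  T[11][3]=10·1172700+1026576=12753576  T[11][4]=10·723680+1172700=8409500  T[11][5]=10·269325+723680=3416930
Read c(11,2) = 10628640, c(11,3) = 12753576, c(11,4) = 8409500, c(11,5) = 3416930.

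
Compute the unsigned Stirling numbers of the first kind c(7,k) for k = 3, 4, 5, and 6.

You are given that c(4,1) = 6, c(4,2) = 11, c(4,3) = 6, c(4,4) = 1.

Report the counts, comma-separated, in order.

1624, 735, 175, 21

[5] T[5,1]:4*6+0=24 · T[5,2]:4*11+6=50 · T[5,3]:4*6+11=35 · T[5,4]:4*1+6=10 · T[5,5]:4*0+1=1
[6] T[6,2]:5*50+24=274 · T[6,3]:5*35+50=225 · T[6,4]:5*10+35=85 · T[6,5]:5*1+10=15 · T[6,6]:5*0+1=1
[7] T[7,3]:6*225+274=1624 · T[7,4]:6*85+225=735 · T[7,5]:6*15+85=175 · T[7,6]:6*1+15=21
Read c(7,3) = 1624, c(7,4) = 735, c(7,5) = 175, c(7,6) = 21.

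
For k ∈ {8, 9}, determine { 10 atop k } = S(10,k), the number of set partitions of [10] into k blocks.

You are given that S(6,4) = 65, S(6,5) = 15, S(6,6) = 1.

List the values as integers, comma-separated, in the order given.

r7: T_7,5=5×15+65=140; T_7,6=6×1+15=21; T_7,7=7×0+1=1
r8: T_8,6=6×21+140=266; T_8,7=7×1+21=28; T_8,8=8×0+1=1
r9: T_9,7=7×28+266=462; T_9,8=8×1+28=36; T_9,9=9×0+1=1
r10: T_10,8=8×36+462=750; T_10,9=9×1+36=45
Read S(10,8) = 750, S(10,9) = 45.

750, 45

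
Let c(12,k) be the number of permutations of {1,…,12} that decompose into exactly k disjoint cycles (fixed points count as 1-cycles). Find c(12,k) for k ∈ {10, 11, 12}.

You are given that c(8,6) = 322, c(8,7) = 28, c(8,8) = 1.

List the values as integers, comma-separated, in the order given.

i=9: T(9,7)=322+8·28=546 | T(9,8)=28+8·1=36 | T(9,9)=1+8·0=1
i=10: T(10,8)=546+9·36=870 | T(10,9)=36+9·1=45 | T(10,10)=1+9·0=1
i=11: T(11,9)=870+10·45=1320 | T(11,10)=45+10·1=55 | T(11,11)=1+10·0=1
i=12: T(12,10)=1320+11·55=1925 | T(12,11)=55+11·1=66 | T(12,12)=1+11·0=1
Read c(12,10) = 1925, c(12,11) = 66, c(12,12) = 1.

1925, 66, 1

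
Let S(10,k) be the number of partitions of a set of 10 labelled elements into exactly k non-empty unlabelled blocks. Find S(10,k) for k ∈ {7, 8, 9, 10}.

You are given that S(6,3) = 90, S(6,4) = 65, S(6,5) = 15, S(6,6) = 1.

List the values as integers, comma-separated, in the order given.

5880, 750, 45, 1

r7: T_7,4=4×65+90=350; T_7,5=5×15+65=140; T_7,6=6×1+15=21; T_7,7=7×0+1=1
r8: T_8,5=5×140+350=1050; T_8,6=6×21+140=266; T_8,7=7×1+21=28; T_8,8=8×0+1=1
r9: T_9,6=6×266+1050=2646; T_9,7=7×28+266=462; T_9,8=8×1+28=36; T_9,9=9×0+1=1
r10: T_10,7=7×462+2646=5880; T_10,8=8×36+462=750; T_10,9=9×1+36=45; T_10,10=10×0+1=1
Read S(10,7) = 5880, S(10,8) = 750, S(10,9) = 45, S(10,10) = 1.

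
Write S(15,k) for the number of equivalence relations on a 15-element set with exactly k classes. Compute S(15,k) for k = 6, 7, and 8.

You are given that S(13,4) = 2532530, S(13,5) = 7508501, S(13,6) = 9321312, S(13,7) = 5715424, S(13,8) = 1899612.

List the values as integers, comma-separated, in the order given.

@14  (14,5):7508501·5+2532530→40075035, (14,6):9321312·6+7508501→63436373, (14,7):5715424·7+9321312→49329280, (14,8):1899612·8+5715424→20912320
@15  (15,6):63436373·6+40075035→420693273, (15,7):49329280·7+63436373→408741333, (15,8):20912320·8+49329280→216627840
Read S(15,6) = 420693273, S(15,7) = 408741333, S(15,8) = 216627840.

420693273, 408741333, 216627840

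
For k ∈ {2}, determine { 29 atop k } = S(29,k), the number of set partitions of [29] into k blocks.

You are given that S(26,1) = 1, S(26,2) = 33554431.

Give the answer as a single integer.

@27  (27,1):1·1+0→1, (27,2):33554431·2+1→67108863
@28  (28,1):1·1+0→1, (28,2):67108863·2+1→134217727
@29  (29,2):134217727·2+1→268435455
Read S(29,2) = 268435455.

268435455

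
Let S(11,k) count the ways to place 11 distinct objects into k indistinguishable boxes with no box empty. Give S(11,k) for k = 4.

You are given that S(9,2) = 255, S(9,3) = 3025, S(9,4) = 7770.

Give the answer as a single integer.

r10: T_10,3=3×3025+255=9330; T_10,4=4×7770+3025=34105
r11: T_11,4=4×34105+9330=145750
Read S(11,4) = 145750.

145750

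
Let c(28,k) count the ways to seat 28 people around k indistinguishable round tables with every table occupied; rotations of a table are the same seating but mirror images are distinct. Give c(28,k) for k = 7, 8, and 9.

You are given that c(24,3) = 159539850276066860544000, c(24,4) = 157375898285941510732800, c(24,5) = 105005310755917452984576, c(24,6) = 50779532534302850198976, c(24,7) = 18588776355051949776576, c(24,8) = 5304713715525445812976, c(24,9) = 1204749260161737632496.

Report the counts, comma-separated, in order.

@25  (25,4):157375898285941510732800·24+159539850276066860544000→3936561409138663118131200, (25,5):105005310755917452984576·24+157375898285941510732800→2677503356427960382362624, (25,6):50779532534302850198976·24+105005310755917452984576→1323714091579185857760000, (25,7):18588776355051949776576·24+50779532534302850198976→496910165055549644836800, (25,8):5304713715525445812976·24+18588776355051949776576→145901905527662649288000, (25,9):1204749260161737632496·24+5304713715525445812976→34218695959407148992880
@26  (26,5):2677503356427960382362624·25+3936561409138663118131200→70874145319837672677196800, (26,6):1323714091579185857760000·25+2677503356427960382362624→35770355645907606826362624, (26,7):496910165055549644836800·25+1323714091579185857760000→13746468217967926978680000, (26,8):145901905527662649288000·25+496910165055549644836800→4144457803247115877036800, (26,9):34218695959407148992880·25+145901905527662649288000→1001369304512841374110000
@27  (27,6):35770355645907606826362624·26+70874145319837672677196800→1000903392113435450162625024, (27,7):13746468217967926978680000·26+35770355645907606826362624→393178529313073708272042624, (27,8):4144457803247115877036800·26+13746468217967926978680000→121502371102392939781636800, (27,9):1001369304512841374110000·26+4144457803247115877036800→30180059720580991603896800
@28  (28,7):393178529313073708272042624·27+1000903392113435450162625024→11616723683566425573507775872, (28,8):121502371102392939781636800·27+393178529313073708272042624→3673742549077683082376236224, (28,9):30180059720580991603896800·27+121502371102392939781636800→936363983558079713086850400
Read c(28,7) = 11616723683566425573507775872, c(28,8) = 3673742549077683082376236224, c(28,9) = 936363983558079713086850400.

11616723683566425573507775872, 3673742549077683082376236224, 936363983558079713086850400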